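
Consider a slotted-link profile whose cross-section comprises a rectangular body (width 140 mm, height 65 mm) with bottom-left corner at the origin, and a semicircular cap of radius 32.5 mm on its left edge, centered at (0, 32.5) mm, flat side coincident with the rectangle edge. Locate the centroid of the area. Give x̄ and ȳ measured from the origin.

Part | A | x̄ᵢ | ȳᵢ | A·x̄ᵢ | A·ȳᵢ
rectangular body | 9100.00 | 70.00 | 32.50 | 637000.00 | 295750.00
semicircular end | 1659.15 | -13.79 | 32.50 | -22885.42 | 53922.49
Σ | 10759.15 |  |  | 614114.58 | 349672.49
x̄ = 614114.58 / 10759.15 = 57.08 mm
ȳ = 349672.49 / 10759.15 = 32.50 mm

x̄ = 57.08 mm, ȳ = 32.50 mm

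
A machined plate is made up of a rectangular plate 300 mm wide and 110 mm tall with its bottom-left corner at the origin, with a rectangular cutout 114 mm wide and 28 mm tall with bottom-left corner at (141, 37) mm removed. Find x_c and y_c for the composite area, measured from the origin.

x_c = 144.86 mm, y_c = 55.43 mm

plate: A = 300 × 110 = 33000.00, centroid at (150.00, 55.00).
hole: A = −(114 × 28) = -3192.00, centroid at (198.00, 51.00).
ΣA = 29808.00 mm²
ΣAx_c = (33000.00)(150.00) + (-3192.00)(198.00) = 4317984.00 mm³
ΣAy_c = (33000.00)(55.00) + (-3192.00)(51.00) = 1652208.00 mm³
x_c = 4317984.00 / 29808.00 = 144.86 mm
y_c = 1652208.00 / 29808.00 = 55.43 mm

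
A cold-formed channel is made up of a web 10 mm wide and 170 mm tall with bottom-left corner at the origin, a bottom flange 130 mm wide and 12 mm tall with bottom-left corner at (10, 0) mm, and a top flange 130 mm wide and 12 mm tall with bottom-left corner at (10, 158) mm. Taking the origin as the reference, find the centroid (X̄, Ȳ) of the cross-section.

X̄ = 50.31 mm, Ȳ = 85.00 mm

Part | A | x̄ᵢ | ȳᵢ | A·x̄ᵢ | A·ȳᵢ
web | 1700.00 | 5.00 | 85.00 | 8500.00 | 144500.00
bottom flange | 1560.00 | 75.00 | 6.00 | 117000.00 | 9360.00
top flange | 1560.00 | 75.00 | 164.00 | 117000.00 | 255840.00
Σ | 4820.00 |  |  | 242500.00 | 409700.00
X̄ = 242500.00 / 4820.00 = 50.31 mm
Ȳ = 409700.00 / 4820.00 = 85.00 mm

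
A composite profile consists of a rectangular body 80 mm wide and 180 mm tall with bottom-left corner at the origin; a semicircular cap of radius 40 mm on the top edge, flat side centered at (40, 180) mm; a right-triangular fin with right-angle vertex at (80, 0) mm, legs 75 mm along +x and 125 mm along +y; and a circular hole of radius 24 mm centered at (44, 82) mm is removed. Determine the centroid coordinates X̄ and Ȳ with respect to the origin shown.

X̄ = 55.03 mm, Ȳ = 92.87 mm

rectangular body: A = 80 × 180 = 14400.00, centroid at (40.00, 90.00).
semicircular top: A = ½π·40² = 2513.27, centroid at (40.00, 196.98).
triangular fin: A = ½·75·125 = 4687.50, centroid at (105.00, 41.67).
hole: A = −π·24² = -1809.56, centroid at (44.00, 82.00).
ΣA = 19791.22 mm²
ΣAX̄ = (14400.00)(40.00) + (2513.27)(40.00) + (4687.50)(105.00) + (-1809.56)(44.00) = 1089097.94 mm³
ΣAȲ = (14400.00)(90.00) + (2513.27)(196.98) + (4687.50)(41.67) + (-1809.56)(82.00) = 1837984.80 mm³
X̄ = 1089097.94 / 19791.22 = 55.03 mm
Ȳ = 1837984.80 / 19791.22 = 92.87 mm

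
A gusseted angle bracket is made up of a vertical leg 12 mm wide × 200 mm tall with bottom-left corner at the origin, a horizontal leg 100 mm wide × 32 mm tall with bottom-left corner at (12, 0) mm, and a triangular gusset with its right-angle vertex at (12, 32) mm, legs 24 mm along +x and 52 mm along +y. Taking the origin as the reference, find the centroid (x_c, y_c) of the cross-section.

Part | A | x̄ᵢ | ȳᵢ | A·x̄ᵢ | A·ȳᵢ
vertical leg | 2400.00 | 6.00 | 100.00 | 14400.00 | 240000.00
horizontal leg | 3200.00 | 62.00 | 16.00 | 198400.00 | 51200.00
gusset | 624.00 | 20.00 | 49.33 | 12480.00 | 30784.00
Σ | 6224.00 |  |  | 225280.00 | 321984.00
x_c = 225280.00 / 6224.00 = 36.20 mm
y_c = 321984.00 / 6224.00 = 51.73 mm

x_c = 36.20 mm, y_c = 51.73 mm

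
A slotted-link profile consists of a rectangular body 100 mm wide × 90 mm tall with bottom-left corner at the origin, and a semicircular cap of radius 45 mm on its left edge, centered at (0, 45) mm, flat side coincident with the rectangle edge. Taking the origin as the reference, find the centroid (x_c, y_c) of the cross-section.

x_c = 31.96 mm, y_c = 45.00 mm

rectangular body: A = 100 × 90 = 9000.00, centroid at (50.00, 45.00).
semicircular end: A = ½π·45² = 3180.86, centroid at (-19.10, 45.00).
ΣA = 12180.86 mm², ΣAx_c = 389250.00 mm³, ΣAy_c = 548138.82 mm³.
x_c = 389250.00/12180.86 = 31.96 mm; y_c = 548138.82/12180.86 = 45.00 mm.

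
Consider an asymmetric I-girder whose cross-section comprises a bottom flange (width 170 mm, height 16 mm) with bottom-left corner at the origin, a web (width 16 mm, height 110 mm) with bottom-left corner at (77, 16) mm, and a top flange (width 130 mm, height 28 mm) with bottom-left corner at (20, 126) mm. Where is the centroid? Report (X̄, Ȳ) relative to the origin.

bottom flange: A = 170 × 16 = 2720.00, centroid at (85.00, 8.00).
web: A = 16 × 110 = 1760.00, centroid at (85.00, 71.00).
top flange: A = 130 × 28 = 3640.00, centroid at (85.00, 140.00).
ΣA = 8120.00 mm², ΣAX̄ = 690200.00 mm³, ΣAȲ = 656320.00 mm³.
X̄ = 690200.00/8120.00 = 85.00 mm; Ȳ = 656320.00/8120.00 = 80.83 mm.

X̄ = 85.00 mm, Ȳ = 80.83 mm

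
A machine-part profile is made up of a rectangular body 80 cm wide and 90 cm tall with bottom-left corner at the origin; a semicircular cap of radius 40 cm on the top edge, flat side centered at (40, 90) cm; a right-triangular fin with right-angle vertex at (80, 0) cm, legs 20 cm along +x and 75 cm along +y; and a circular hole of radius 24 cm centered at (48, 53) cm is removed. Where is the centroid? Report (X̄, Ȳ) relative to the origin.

X̄ = 42.37 cm, Ȳ = 59.59 cm

rectangular body: A = 80 × 90 = 7200.00, centroid at (40.00, 45.00).
semicircular top: A = ½π·40² = 2513.27, centroid at (40.00, 106.98).
triangular fin: A = ½·20·75 = 750.00, centroid at (86.67, 25.00).
hole: A = −π·24² = -1809.56, centroid at (48.00, 53.00).
ΣA = 8653.72 cm²
ΣAX̄ = (7200.00)(40.00) + (2513.27)(40.00) + (750.00)(86.67) + (-1809.56)(48.00) = 366672.21 cm³
ΣAȲ = (7200.00)(45.00) + (2513.27)(106.98) + (750.00)(25.00) + (-1809.56)(53.00) = 515704.80 cm³
X̄ = 366672.21 / 8653.72 = 42.37 cm
Ȳ = 515704.80 / 8653.72 = 59.59 cm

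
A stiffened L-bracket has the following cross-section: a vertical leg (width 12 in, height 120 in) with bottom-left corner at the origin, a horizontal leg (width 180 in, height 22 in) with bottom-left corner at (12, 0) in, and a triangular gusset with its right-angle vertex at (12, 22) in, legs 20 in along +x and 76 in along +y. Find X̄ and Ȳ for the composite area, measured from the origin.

X̄ = 69.28 in, Ȳ = 26.94 in

vertical leg: A = 12 × 120 = 1440.00, centroid at (6.00, 60.00).
horizontal leg: A = 180 × 22 = 3960.00, centroid at (102.00, 11.00).
gusset: A = ½·20·76 = 760.00, centroid at (18.67, 47.33).
ΣA = 6160.00 in², ΣAX̄ = 426746.67 in³, ΣAȲ = 165933.33 in³.
X̄ = 426746.67/6160.00 = 69.28 in; Ȳ = 165933.33/6160.00 = 26.94 in.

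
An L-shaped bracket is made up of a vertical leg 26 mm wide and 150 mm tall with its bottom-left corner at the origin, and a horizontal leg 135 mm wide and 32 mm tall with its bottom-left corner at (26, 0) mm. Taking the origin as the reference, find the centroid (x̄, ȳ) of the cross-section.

x̄ = 55.31 mm, ȳ = 43.99 mm

vertical leg: A = 26 × 150 = 3900.00, centroid at (13.00, 75.00).
horizontal leg: A = 135 × 32 = 4320.00, centroid at (93.50, 16.00).
ΣA = 8220.00 mm²
ΣAx̄ = (3900.00)(13.00) + (4320.00)(93.50) = 454620.00 mm³
ΣAȳ = (3900.00)(75.00) + (4320.00)(16.00) = 361620.00 mm³
x̄ = 454620.00 / 8220.00 = 55.31 mm
ȳ = 361620.00 / 8220.00 = 43.99 mm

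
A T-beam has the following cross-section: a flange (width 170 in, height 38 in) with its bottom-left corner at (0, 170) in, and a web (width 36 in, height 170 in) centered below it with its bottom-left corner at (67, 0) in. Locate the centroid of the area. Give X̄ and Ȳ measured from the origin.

web: A = 36 × 170 = 6120.00, centroid at (85.00, 85.00).
flange: A = 170 × 38 = 6460.00, centroid at (85.00, 189.00).
ΣA = 12580.00 in²
ΣAX̄ = (6120.00)(85.00) + (6460.00)(85.00) = 1069300.00 in³
ΣAȲ = (6120.00)(85.00) + (6460.00)(189.00) = 1741140.00 in³
X̄ = 1069300.00 / 12580.00 = 85.00 in
Ȳ = 1741140.00 / 12580.00 = 138.41 in

X̄ = 85.00 in, Ȳ = 138.41 in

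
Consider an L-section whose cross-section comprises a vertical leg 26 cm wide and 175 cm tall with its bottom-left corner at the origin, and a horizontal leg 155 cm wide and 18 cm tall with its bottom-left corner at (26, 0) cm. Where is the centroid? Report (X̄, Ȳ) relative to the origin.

X̄ = 47.40 cm, Ȳ = 57.66 cm

vertical leg: A = 26 × 175 = 4550.00, centroid at (13.00, 87.50).
horizontal leg: A = 155 × 18 = 2790.00, centroid at (103.50, 9.00).
ΣA = 7340.00 cm²
ΣAX̄ = (4550.00)(13.00) + (2790.00)(103.50) = 347915.00 cm³
ΣAȲ = (4550.00)(87.50) + (2790.00)(9.00) = 423235.00 cm³
X̄ = 347915.00 / 7340.00 = 47.40 cm
Ȳ = 423235.00 / 7340.00 = 57.66 cm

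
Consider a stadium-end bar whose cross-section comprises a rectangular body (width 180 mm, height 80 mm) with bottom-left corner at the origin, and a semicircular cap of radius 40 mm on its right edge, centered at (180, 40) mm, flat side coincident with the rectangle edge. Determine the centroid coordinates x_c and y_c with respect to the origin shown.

rectangular body: A = 180 × 80 = 14400.00, centroid at (90.00, 40.00).
semicircular end: A = ½π·40² = 2513.27, centroid at (196.98, 40.00).
ΣA = 16913.27 mm², ΣAx_c = 1791056.01 mm³, ΣAy_c = 676530.96 mm³.
x_c = 1791056.01/16913.27 = 105.90 mm; y_c = 676530.96/16913.27 = 40.00 mm.

x_c = 105.90 mm, y_c = 40.00 mm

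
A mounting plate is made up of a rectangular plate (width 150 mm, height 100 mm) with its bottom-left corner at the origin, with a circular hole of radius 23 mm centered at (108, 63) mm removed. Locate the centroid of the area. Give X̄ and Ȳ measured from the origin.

X̄ = 70.89 mm, Ȳ = 48.38 mm

plate: A = 150 × 100 = 15000.00, centroid at (75.00, 50.00).
hole: A = −π·23² = -1661.90, centroid at (108.00, 63.00).
ΣA = 13338.10 mm²
ΣAX̄ = (15000.00)(75.00) + (-1661.90)(108.00) = 945514.53 mm³
ΣAȲ = (15000.00)(50.00) + (-1661.90)(63.00) = 645300.14 mm³
X̄ = 945514.53 / 13338.10 = 70.89 mm
Ȳ = 645300.14 / 13338.10 = 48.38 mm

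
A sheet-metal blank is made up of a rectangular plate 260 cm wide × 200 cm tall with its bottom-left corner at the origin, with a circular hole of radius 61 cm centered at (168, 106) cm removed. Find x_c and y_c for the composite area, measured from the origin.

x_c = 118.98 cm, y_c = 98.26 cm

plate: A = 260 × 200 = 52000.00, centroid at (130.00, 100.00).
hole: A = −π·61² = -11689.87, centroid at (168.00, 106.00).
ΣA = 40310.13 cm², ΣAx_c = 4796102.47 cm³, ΣAy_c = 3960874.18 cm³.
x_c = 4796102.47/40310.13 = 118.98 cm; y_c = 3960874.18/40310.13 = 98.26 cm.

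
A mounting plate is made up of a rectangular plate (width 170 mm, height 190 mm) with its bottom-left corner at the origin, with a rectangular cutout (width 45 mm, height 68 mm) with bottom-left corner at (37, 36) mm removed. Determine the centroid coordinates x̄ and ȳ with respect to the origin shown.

plate: A = 170 × 190 = 32300.00, centroid at (85.00, 95.00).
hole: A = −(45 × 68) = -3060.00, centroid at (59.50, 70.00).
ΣA = 29240.00 mm², ΣAx̄ = 2563430.00 mm³, ΣAȳ = 2854300.00 mm³.
x̄ = 2563430.00/29240.00 = 87.67 mm; ȳ = 2854300.00/29240.00 = 97.62 mm.

x̄ = 87.67 mm, ȳ = 97.62 mm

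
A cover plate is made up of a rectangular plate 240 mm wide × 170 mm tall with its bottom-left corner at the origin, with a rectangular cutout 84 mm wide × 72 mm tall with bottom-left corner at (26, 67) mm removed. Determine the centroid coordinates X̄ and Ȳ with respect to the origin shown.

plate: A = 240 × 170 = 40800.00, centroid at (120.00, 85.00).
hole: A = −(84 × 72) = -6048.00, centroid at (68.00, 103.00).
ΣA = 34752.00 mm², ΣAX̄ = 4484736.00 mm³, ΣAȲ = 2845056.00 mm³.
X̄ = 4484736.00/34752.00 = 129.05 mm; Ȳ = 2845056.00/34752.00 = 81.87 mm.

X̄ = 129.05 mm, Ȳ = 81.87 mm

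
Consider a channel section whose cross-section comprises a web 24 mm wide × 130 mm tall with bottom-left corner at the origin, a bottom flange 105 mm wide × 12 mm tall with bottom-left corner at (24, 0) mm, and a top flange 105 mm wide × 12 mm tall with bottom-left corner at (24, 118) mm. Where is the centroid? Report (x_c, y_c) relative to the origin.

x_c = 40.82 mm, y_c = 65.00 mm

web: A = 24 × 130 = 3120.00, centroid at (12.00, 65.00).
bottom flange: A = 105 × 12 = 1260.00, centroid at (76.50, 6.00).
top flange: A = 105 × 12 = 1260.00, centroid at (76.50, 124.00).
ΣA = 5640.00 mm²
ΣAx_c = (3120.00)(12.00) + (1260.00)(76.50) + (1260.00)(76.50) = 230220.00 mm³
ΣAy_c = (3120.00)(65.00) + (1260.00)(6.00) + (1260.00)(124.00) = 366600.00 mm³
x_c = 230220.00 / 5640.00 = 40.82 mm
y_c = 366600.00 / 5640.00 = 65.00 mm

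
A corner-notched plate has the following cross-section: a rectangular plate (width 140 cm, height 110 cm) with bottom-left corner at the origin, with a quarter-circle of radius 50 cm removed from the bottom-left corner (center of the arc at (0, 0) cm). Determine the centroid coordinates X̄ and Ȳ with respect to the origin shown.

X̄ = 77.13 cm, Ȳ = 59.94 cm

plate: A = 140 × 110 = 15400.00, centroid at (70.00, 55.00).
removed quarter-circle: A = −¼π·50² = -1963.50, centroid at (21.22, 21.22).
ΣA = 13436.50 cm², ΣAX̄ = 1036333.33 cm³, ΣAȲ = 805333.33 cm³.
X̄ = 1036333.33/13436.50 = 77.13 cm; Ȳ = 805333.33/13436.50 = 59.94 cm.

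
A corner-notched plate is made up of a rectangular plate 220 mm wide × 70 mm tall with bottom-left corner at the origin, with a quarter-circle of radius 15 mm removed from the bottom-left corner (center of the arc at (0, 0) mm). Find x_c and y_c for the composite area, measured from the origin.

x_c = 111.20 mm, y_c = 35.33 mm

plate: A = 220 × 70 = 15400.00, centroid at (110.00, 35.00).
removed quarter-circle: A = −¼π·15² = -176.71, centroid at (6.37, 6.37).
ΣA = 15223.29 mm², ΣAx_c = 1692875.00 mm³, ΣAy_c = 537875.00 mm³.
x_c = 1692875.00/15223.29 = 111.20 mm; y_c = 537875.00/15223.29 = 35.33 mm.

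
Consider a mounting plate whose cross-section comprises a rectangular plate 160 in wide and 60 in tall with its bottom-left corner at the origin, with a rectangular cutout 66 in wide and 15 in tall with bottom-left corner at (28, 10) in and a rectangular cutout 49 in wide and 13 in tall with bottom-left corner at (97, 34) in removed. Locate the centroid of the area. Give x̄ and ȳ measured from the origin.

Part | A | x̄ᵢ | ȳᵢ | A·x̄ᵢ | A·ȳᵢ
plate | 9600.00 | 80.00 | 30.00 | 768000.00 | 288000.00
hole 1 | -990.00 | 61.00 | 17.50 | -60390.00 | -17325.00
hole 2 | -637.00 | 121.50 | 40.50 | -77395.50 | -25798.50
Σ | 7973.00 |  |  | 630214.50 | 244876.50
x̄ = 630214.50 / 7973.00 = 79.04 in
ȳ = 244876.50 / 7973.00 = 30.71 in

x̄ = 79.04 in, ȳ = 30.71 in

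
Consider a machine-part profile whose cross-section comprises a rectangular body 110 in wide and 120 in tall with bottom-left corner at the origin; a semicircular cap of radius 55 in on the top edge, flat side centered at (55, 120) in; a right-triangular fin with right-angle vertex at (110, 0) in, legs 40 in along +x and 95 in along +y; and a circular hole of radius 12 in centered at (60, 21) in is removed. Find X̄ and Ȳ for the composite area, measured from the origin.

rectangular body: A = 110 × 120 = 13200.00, centroid at (55.00, 60.00).
semicircular top: A = ½π·55² = 4751.66, centroid at (55.00, 143.34).
triangular fin: A = ½·40·95 = 1900.00, centroid at (123.33, 31.67).
hole: A = −π·12² = -452.39, centroid at (60.00, 21.00).
ΣA = 19399.27 in²
ΣAX̄ = (13200.00)(55.00) + (4751.66)(55.00) + (1900.00)(123.33) + (-452.39)(60.00) = 1194531.21 in³
ΣAȲ = (13200.00)(60.00) + (4751.66)(143.34) + (1900.00)(31.67) + (-452.39)(21.00) = 1523782.22 in³
X̄ = 1194531.21 / 19399.27 = 61.58 in
Ȳ = 1523782.22 / 19399.27 = 78.55 in

X̄ = 61.58 in, Ȳ = 78.55 in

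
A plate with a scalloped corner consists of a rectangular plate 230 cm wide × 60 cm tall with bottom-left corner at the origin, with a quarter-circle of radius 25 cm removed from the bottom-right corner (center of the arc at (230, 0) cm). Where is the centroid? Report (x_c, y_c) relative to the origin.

x_c = 111.15 cm, y_c = 30.72 cm

plate: A = 230 × 60 = 13800.00, centroid at (115.00, 30.00).
removed quarter-circle: A = −¼π·25² = -490.87, centroid at (219.39, 10.61).
ΣA = 13309.13 cm²
ΣAx_c = (13800.00)(115.00) + (-490.87)(219.39) = 1479307.35 cm³
ΣAy_c = (13800.00)(30.00) + (-490.87)(10.61) = 408791.67 cm³
x_c = 1479307.35 / 13309.13 = 111.15 cm
y_c = 408791.67 / 13309.13 = 30.72 cm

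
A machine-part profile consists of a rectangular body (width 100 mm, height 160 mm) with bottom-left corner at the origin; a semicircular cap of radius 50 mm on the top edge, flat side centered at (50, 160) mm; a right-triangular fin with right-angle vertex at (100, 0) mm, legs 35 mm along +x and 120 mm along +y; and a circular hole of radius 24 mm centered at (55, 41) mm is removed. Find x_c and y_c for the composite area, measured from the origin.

x_c = 55.96 mm, y_c = 99.00 mm

Part | A | x̄ᵢ | ȳᵢ | A·x̄ᵢ | A·ȳᵢ
rectangular body | 16000.00 | 50.00 | 80.00 | 800000.00 | 1280000.00
semicircular top | 3926.99 | 50.00 | 181.22 | 196349.54 | 711651.86
triangular fin | 2100.00 | 111.67 | 40.00 | 234500.00 | 84000.00
hole | -1809.56 | 55.00 | 41.00 | -99525.66 | -74191.85
Σ | 20217.43 |  |  | 1131323.89 | 2001460.01
x_c = 1131323.89 / 20217.43 = 55.96 mm
y_c = 2001460.01 / 20217.43 = 99.00 mm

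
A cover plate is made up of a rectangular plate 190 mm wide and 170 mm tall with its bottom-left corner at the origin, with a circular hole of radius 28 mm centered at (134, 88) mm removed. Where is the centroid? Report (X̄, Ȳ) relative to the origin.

X̄ = 91.78 mm, Ȳ = 84.75 mm

Part | A | x̄ᵢ | ȳᵢ | A·x̄ᵢ | A·ȳᵢ
plate | 32300.00 | 95.00 | 85.00 | 3068500.00 | 2745500.00
hole | -2463.01 | 134.00 | 88.00 | -330043.16 | -216744.76
Σ | 29836.99 |  |  | 2738456.84 | 2528755.24
X̄ = 2738456.84 / 29836.99 = 91.78 mm
Ȳ = 2528755.24 / 29836.99 = 84.75 mm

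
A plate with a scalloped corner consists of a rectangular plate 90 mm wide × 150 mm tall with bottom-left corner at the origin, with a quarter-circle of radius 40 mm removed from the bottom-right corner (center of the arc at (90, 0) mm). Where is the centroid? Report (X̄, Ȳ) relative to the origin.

X̄ = 42.12 mm, Ȳ = 80.96 mm

plate: A = 90 × 150 = 13500.00, centroid at (45.00, 75.00).
removed quarter-circle: A = −¼π·40² = -1256.64, centroid at (73.02, 16.98).
ΣA = 12243.36 mm²
ΣAX̄ = (13500.00)(45.00) + (-1256.64)(73.02) = 515736.00 mm³
ΣAȲ = (13500.00)(75.00) + (-1256.64)(16.98) = 991166.67 mm³
X̄ = 515736.00 / 12243.36 = 42.12 mm
Ȳ = 991166.67 / 12243.36 = 80.96 mm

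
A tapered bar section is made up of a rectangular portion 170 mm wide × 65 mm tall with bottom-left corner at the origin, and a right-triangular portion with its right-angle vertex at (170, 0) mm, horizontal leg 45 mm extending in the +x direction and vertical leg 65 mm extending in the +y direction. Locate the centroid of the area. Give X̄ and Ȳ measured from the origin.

X̄ = 96.69 mm, Ȳ = 31.23 mm

Part | A | x̄ᵢ | ȳᵢ | A·x̄ᵢ | A·ȳᵢ
rectangular portion | 11050.00 | 85.00 | 32.50 | 939250.00 | 359125.00
triangular portion | 1462.50 | 185.00 | 21.67 | 270562.50 | 31687.50
Σ | 12512.50 |  |  | 1209812.50 | 390812.50
X̄ = 1209812.50 / 12512.50 = 96.69 mm
Ȳ = 390812.50 / 12512.50 = 31.23 mm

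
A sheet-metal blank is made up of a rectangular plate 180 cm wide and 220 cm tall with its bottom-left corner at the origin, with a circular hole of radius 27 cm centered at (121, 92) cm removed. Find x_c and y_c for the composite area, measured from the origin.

plate: A = 180 × 220 = 39600.00, centroid at (90.00, 110.00).
hole: A = −π·27² = -2290.22, centroid at (121.00, 92.00).
ΣA = 37309.78 cm²
ΣAx_c = (39600.00)(90.00) + (-2290.22)(121.00) = 3286883.25 cm³
ΣAy_c = (39600.00)(110.00) + (-2290.22)(92.00) = 4145299.66 cm³
x_c = 3286883.25 / 37309.78 = 88.10 cm
y_c = 4145299.66 / 37309.78 = 111.10 cm

x_c = 88.10 cm, y_c = 111.10 cm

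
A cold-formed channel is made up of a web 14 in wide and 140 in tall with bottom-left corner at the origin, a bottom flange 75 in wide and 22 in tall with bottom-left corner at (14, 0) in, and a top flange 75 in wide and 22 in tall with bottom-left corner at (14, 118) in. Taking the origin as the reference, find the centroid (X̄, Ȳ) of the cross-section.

web: A = 14 × 140 = 1960.00, centroid at (7.00, 70.00).
bottom flange: A = 75 × 22 = 1650.00, centroid at (51.50, 11.00).
top flange: A = 75 × 22 = 1650.00, centroid at (51.50, 129.00).
ΣA = 5260.00 in², ΣAX̄ = 183670.00 in³, ΣAȲ = 368200.00 in³.
X̄ = 183670.00/5260.00 = 34.92 in; Ȳ = 368200.00/5260.00 = 70.00 in.

X̄ = 34.92 in, Ȳ = 70.00 in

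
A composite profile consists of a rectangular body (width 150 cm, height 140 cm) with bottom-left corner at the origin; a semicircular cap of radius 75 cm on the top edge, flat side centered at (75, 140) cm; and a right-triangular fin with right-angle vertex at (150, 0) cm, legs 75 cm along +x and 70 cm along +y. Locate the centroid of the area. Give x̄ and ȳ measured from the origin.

rectangular body: A = 150 × 140 = 21000.00, centroid at (75.00, 70.00).
semicircular top: A = ½π·75² = 8835.73, centroid at (75.00, 171.83).
triangular fin: A = ½·75·70 = 2625.00, centroid at (175.00, 23.33).
ΣA = 32460.73 cm², ΣAx̄ = 2697054.70 cm³, ΣAȳ = 3049502.11 cm³.
x̄ = 2697054.70/32460.73 = 83.09 cm; ȳ = 3049502.11/32460.73 = 93.94 cm.

x̄ = 83.09 cm, ȳ = 93.94 cm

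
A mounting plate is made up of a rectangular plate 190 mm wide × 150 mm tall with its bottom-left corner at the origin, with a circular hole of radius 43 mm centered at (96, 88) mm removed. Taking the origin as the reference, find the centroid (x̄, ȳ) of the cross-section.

Part | A | x̄ᵢ | ȳᵢ | A·x̄ᵢ | A·ȳᵢ
plate | 28500.00 | 95.00 | 75.00 | 2707500.00 | 2137500.00
hole | -5808.80 | 96.00 | 88.00 | -557645.26 | -511174.82
Σ | 22691.20 |  |  | 2149854.74 | 1626325.18
x̄ = 2149854.74 / 22691.20 = 94.74 mm
ȳ = 1626325.18 / 22691.20 = 71.67 mm

x̄ = 94.74 mm, ȳ = 71.67 mm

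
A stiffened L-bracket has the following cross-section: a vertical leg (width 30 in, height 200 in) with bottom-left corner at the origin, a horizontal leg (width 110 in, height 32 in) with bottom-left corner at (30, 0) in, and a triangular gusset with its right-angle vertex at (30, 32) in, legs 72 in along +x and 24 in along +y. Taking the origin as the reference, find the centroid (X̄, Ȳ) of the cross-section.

X̄ = 41.97 in, Ȳ = 66.53 in

vertical leg: A = 30 × 200 = 6000.00, centroid at (15.00, 100.00).
horizontal leg: A = 110 × 32 = 3520.00, centroid at (85.00, 16.00).
gusset: A = ½·72·24 = 864.00, centroid at (54.00, 40.00).
ΣA = 10384.00 in², ΣAX̄ = 435856.00 in³, ΣAȲ = 690880.00 in³.
X̄ = 435856.00/10384.00 = 41.97 in; Ȳ = 690880.00/10384.00 = 66.53 in.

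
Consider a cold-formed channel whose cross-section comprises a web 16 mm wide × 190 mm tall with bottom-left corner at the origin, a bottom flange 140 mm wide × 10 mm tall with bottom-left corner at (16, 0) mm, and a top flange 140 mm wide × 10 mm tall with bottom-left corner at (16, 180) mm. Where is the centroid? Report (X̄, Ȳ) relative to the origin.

web: A = 16 × 190 = 3040.00, centroid at (8.00, 95.00).
bottom flange: A = 140 × 10 = 1400.00, centroid at (86.00, 5.00).
top flange: A = 140 × 10 = 1400.00, centroid at (86.00, 185.00).
ΣA = 5840.00 mm²
ΣAX̄ = (3040.00)(8.00) + (1400.00)(86.00) + (1400.00)(86.00) = 265120.00 mm³
ΣAȲ = (3040.00)(95.00) + (1400.00)(5.00) + (1400.00)(185.00) = 554800.00 mm³
X̄ = 265120.00 / 5840.00 = 45.40 mm
Ȳ = 554800.00 / 5840.00 = 95.00 mm

X̄ = 45.40 mm, Ȳ = 95.00 mm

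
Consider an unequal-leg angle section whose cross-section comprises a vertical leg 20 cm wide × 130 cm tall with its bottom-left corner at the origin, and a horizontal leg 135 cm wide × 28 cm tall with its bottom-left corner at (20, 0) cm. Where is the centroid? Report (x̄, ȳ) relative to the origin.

vertical leg: A = 20 × 130 = 2600.00, centroid at (10.00, 65.00).
horizontal leg: A = 135 × 28 = 3780.00, centroid at (87.50, 14.00).
ΣA = 6380.00 cm²
ΣAx̄ = (2600.00)(10.00) + (3780.00)(87.50) = 356750.00 cm³
ΣAȳ = (2600.00)(65.00) + (3780.00)(14.00) = 221920.00 cm³
x̄ = 356750.00 / 6380.00 = 55.92 cm
ȳ = 221920.00 / 6380.00 = 34.78 cm

x̄ = 55.92 cm, ȳ = 34.78 cm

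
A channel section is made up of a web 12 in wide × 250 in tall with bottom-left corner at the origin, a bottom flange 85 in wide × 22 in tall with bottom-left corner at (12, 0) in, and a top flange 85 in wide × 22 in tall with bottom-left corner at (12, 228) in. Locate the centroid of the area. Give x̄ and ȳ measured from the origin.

x̄ = 32.91 in, ȳ = 125.00 in

web: A = 12 × 250 = 3000.00, centroid at (6.00, 125.00).
bottom flange: A = 85 × 22 = 1870.00, centroid at (54.50, 11.00).
top flange: A = 85 × 22 = 1870.00, centroid at (54.50, 239.00).
ΣA = 6740.00 in², ΣAx̄ = 221830.00 in³, ΣAȳ = 842500.00 in³.
x̄ = 221830.00/6740.00 = 32.91 in; ȳ = 842500.00/6740.00 = 125.00 in.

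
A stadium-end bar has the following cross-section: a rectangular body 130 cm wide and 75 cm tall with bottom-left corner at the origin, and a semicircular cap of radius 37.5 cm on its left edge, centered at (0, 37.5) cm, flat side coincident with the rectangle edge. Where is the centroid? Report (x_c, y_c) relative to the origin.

Part | A | x̄ᵢ | ȳᵢ | A·x̄ᵢ | A·ȳᵢ
rectangular body | 9750.00 | 65.00 | 37.50 | 633750.00 | 365625.00
semicircular end | 2208.93 | -15.92 | 37.50 | -35156.25 | 82834.96
Σ | 11958.93 |  |  | 598593.75 | 448459.96
x_c = 598593.75 / 11958.93 = 50.05 cm
y_c = 448459.96 / 11958.93 = 37.50 cm

x_c = 50.05 cm, y_c = 37.50 cm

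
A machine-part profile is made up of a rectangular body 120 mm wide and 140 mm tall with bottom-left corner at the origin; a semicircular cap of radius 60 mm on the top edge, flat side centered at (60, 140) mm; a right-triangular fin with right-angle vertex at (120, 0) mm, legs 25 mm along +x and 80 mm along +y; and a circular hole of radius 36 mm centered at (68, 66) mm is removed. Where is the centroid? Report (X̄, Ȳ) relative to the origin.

rectangular body: A = 120 × 140 = 16800.00, centroid at (60.00, 70.00).
semicircular top: A = ½π·60² = 5654.87, centroid at (60.00, 165.46).
triangular fin: A = ½·25·80 = 1000.00, centroid at (128.33, 26.67).
hole: A = −π·36² = -4071.50, centroid at (68.00, 66.00).
ΣA = 19383.36 mm²
ΣAX̄ = (16800.00)(60.00) + (5654.87)(60.00) + (1000.00)(128.33) + (-4071.50)(68.00) = 1198763.06 mm³
ΣAȲ = (16800.00)(70.00) + (5654.87)(165.46) + (1000.00)(26.67) + (-4071.50)(66.00) = 1869628.75 mm³
X̄ = 1198763.06 / 19383.36 = 61.84 mm
Ȳ = 1869628.75 / 19383.36 = 96.46 mm

X̄ = 61.84 mm, Ȳ = 96.46 mm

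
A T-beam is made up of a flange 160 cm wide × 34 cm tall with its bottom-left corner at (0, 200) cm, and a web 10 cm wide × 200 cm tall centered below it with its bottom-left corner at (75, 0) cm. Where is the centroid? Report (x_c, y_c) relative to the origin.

web: A = 10 × 200 = 2000.00, centroid at (80.00, 100.00).
flange: A = 160 × 34 = 5440.00, centroid at (80.00, 217.00).
ΣA = 7440.00 cm², ΣAx_c = 595200.00 cm³, ΣAy_c = 1380480.00 cm³.
x_c = 595200.00/7440.00 = 80.00 cm; y_c = 1380480.00/7440.00 = 185.55 cm.

x_c = 80.00 cm, y_c = 185.55 cm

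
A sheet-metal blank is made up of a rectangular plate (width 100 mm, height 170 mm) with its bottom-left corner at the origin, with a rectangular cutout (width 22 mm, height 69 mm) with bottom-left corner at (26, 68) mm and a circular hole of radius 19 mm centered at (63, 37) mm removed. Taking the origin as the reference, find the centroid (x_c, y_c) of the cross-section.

plate: A = 100 × 170 = 17000.00, centroid at (50.00, 85.00).
hole 1: A = −(22 × 69) = -1518.00, centroid at (37.00, 102.50).
hole 2: A = −π·19² = -1134.11, centroid at (63.00, 37.00).
ΣA = 14347.89 mm²
ΣAx_c = (17000.00)(50.00) + (-1518.00)(37.00) + (-1134.11)(63.00) = 722384.76 mm³
ΣAy_c = (17000.00)(85.00) + (-1518.00)(102.50) + (-1134.11)(37.00) = 1247442.75 mm³
x_c = 722384.76 / 14347.89 = 50.35 mm
y_c = 1247442.75 / 14347.89 = 86.94 mm

x_c = 50.35 mm, y_c = 86.94 mm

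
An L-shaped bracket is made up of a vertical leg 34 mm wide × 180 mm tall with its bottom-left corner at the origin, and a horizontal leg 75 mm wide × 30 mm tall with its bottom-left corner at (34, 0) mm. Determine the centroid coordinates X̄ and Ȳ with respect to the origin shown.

vertical leg: A = 34 × 180 = 6120.00, centroid at (17.00, 90.00).
horizontal leg: A = 75 × 30 = 2250.00, centroid at (71.50, 15.00).
ΣA = 8370.00 mm², ΣAX̄ = 264915.00 mm³, ΣAȲ = 584550.00 mm³.
X̄ = 264915.00/8370.00 = 31.65 mm; Ȳ = 584550.00/8370.00 = 69.84 mm.

X̄ = 31.65 mm, Ȳ = 69.84 mm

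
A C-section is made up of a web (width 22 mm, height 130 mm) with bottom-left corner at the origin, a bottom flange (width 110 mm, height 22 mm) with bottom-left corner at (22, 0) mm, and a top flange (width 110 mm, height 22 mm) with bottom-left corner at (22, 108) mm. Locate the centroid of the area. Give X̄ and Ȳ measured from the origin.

X̄ = 52.49 mm, Ȳ = 65.00 mm

web: A = 22 × 130 = 2860.00, centroid at (11.00, 65.00).
bottom flange: A = 110 × 22 = 2420.00, centroid at (77.00, 11.00).
top flange: A = 110 × 22 = 2420.00, centroid at (77.00, 119.00).
ΣA = 7700.00 mm², ΣAX̄ = 404140.00 mm³, ΣAȲ = 500500.00 mm³.
X̄ = 404140.00/7700.00 = 52.49 mm; Ȳ = 500500.00/7700.00 = 65.00 mm.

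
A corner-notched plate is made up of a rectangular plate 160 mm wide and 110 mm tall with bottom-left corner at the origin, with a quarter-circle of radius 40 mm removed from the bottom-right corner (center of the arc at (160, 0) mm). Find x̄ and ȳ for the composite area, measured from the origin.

Part | A | x̄ᵢ | ȳᵢ | A·x̄ᵢ | A·ȳᵢ
plate | 17600.00 | 80.00 | 55.00 | 1408000.00 | 968000.00
removed quarter-circle | -1256.64 | 143.02 | 16.98 | -179728.60 | -21333.33
Σ | 16343.36 |  |  | 1228271.40 | 946666.67
x̄ = 1228271.40 / 16343.36 = 75.15 mm
ȳ = 946666.67 / 16343.36 = 57.92 mm

x̄ = 75.15 mm, ȳ = 57.92 mm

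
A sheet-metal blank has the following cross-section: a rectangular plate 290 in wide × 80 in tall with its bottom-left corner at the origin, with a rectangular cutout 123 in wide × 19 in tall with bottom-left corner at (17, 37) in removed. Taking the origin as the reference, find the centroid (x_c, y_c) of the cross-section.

x_c = 152.45 in, y_c = 39.27 in

plate: A = 290 × 80 = 23200.00, centroid at (145.00, 40.00).
hole: A = −(123 × 19) = -2337.00, centroid at (78.50, 46.50).
ΣA = 20863.00 in²
ΣAx_c = (23200.00)(145.00) + (-2337.00)(78.50) = 3180545.50 in³
ΣAy_c = (23200.00)(40.00) + (-2337.00)(46.50) = 819329.50 in³
x_c = 3180545.50 / 20863.00 = 152.45 in
y_c = 819329.50 / 20863.00 = 39.27 in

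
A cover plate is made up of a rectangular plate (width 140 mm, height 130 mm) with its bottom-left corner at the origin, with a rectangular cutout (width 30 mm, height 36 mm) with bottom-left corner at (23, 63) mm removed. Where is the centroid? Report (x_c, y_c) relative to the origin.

x_c = 72.02 mm, y_c = 63.99 mm

plate: A = 140 × 130 = 18200.00, centroid at (70.00, 65.00).
hole: A = −(30 × 36) = -1080.00, centroid at (38.00, 81.00).
ΣA = 17120.00 mm²
ΣAx_c = (18200.00)(70.00) + (-1080.00)(38.00) = 1232960.00 mm³
ΣAy_c = (18200.00)(65.00) + (-1080.00)(81.00) = 1095520.00 mm³
x_c = 1232960.00 / 17120.00 = 72.02 mm
y_c = 1095520.00 / 17120.00 = 63.99 mm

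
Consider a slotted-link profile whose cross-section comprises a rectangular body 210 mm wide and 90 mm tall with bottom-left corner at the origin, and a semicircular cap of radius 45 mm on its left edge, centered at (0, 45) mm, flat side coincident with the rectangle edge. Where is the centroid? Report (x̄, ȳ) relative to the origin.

rectangular body: A = 210 × 90 = 18900.00, centroid at (105.00, 45.00).
semicircular end: A = ½π·45² = 3180.86, centroid at (-19.10, 45.00).
ΣA = 22080.86 mm², ΣAx̄ = 1923750.00 mm³, ΣAȳ = 993638.82 mm³.
x̄ = 1923750.00/22080.86 = 87.12 mm; ȳ = 993638.82/22080.86 = 45.00 mm.

x̄ = 87.12 mm, ȳ = 45.00 mm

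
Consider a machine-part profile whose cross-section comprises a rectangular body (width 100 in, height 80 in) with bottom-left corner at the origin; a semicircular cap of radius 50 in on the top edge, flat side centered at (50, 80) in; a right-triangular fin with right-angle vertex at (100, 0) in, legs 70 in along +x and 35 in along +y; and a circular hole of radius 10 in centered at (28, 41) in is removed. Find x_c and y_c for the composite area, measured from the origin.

x_c = 57.54 in, y_c = 56.00 in

Part | A | x̄ᵢ | ȳᵢ | A·x̄ᵢ | A·ȳᵢ
rectangular body | 8000.00 | 50.00 | 40.00 | 400000.00 | 320000.00
semicircular top | 3926.99 | 50.00 | 101.22 | 196349.54 | 397492.60
triangular fin | 1225.00 | 123.33 | 11.67 | 151083.33 | 14291.67
hole | -314.16 | 28.00 | 41.00 | -8796.46 | -12880.53
Σ | 12837.83 |  |  | 738636.41 | 718903.74
x_c = 738636.41 / 12837.83 = 57.54 in
y_c = 718903.74 / 12837.83 = 56.00 in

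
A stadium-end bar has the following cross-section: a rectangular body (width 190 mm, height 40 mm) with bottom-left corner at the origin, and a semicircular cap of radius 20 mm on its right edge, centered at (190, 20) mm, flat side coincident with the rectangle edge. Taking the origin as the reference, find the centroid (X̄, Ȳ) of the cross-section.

X̄ = 102.90 mm, Ȳ = 20.00 mm

rectangular body: A = 190 × 40 = 7600.00, centroid at (95.00, 20.00).
semicircular end: A = ½π·20² = 628.32, centroid at (198.49, 20.00).
ΣA = 8228.32 mm², ΣAX̄ = 846713.85 mm³, ΣAȲ = 164566.37 mm³.
X̄ = 846713.85/8228.32 = 102.90 mm; Ȳ = 164566.37/8228.32 = 20.00 mm.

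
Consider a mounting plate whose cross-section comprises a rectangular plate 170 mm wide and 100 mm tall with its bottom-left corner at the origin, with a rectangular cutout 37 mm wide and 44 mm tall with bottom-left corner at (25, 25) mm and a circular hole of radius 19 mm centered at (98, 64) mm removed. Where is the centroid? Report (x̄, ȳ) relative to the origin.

x̄ = 88.71 mm, ȳ = 49.23 mm

plate: A = 170 × 100 = 17000.00, centroid at (85.00, 50.00).
hole 1: A = −(37 × 44) = -1628.00, centroid at (43.50, 47.00).
hole 2: A = −π·19² = -1134.11, centroid at (98.00, 64.00).
ΣA = 14237.89 mm²
ΣAx̄ = (17000.00)(85.00) + (-1628.00)(43.50) + (-1134.11)(98.00) = 1263038.74 mm³
ΣAȳ = (17000.00)(50.00) + (-1628.00)(47.00) + (-1134.11)(64.00) = 700900.64 mm³
x̄ = 1263038.74 / 14237.89 = 88.71 mm
ȳ = 700900.64 / 14237.89 = 49.23 mm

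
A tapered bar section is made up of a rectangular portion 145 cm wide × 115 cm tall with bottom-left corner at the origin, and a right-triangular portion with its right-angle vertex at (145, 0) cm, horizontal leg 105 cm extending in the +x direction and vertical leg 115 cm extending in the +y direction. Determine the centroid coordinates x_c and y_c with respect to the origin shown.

rectangular portion: A = 145 × 115 = 16675.00, centroid at (72.50, 57.50).
triangular portion: A = ½·105·115 = 6037.50, centroid at (180.00, 38.33).
ΣA = 22712.50 cm², ΣAx_c = 2295687.50 cm³, ΣAy_c = 1190250.00 cm³.
x_c = 2295687.50/22712.50 = 101.08 cm; y_c = 1190250.00/22712.50 = 52.41 cm.

x_c = 101.08 cm, y_c = 52.41 cm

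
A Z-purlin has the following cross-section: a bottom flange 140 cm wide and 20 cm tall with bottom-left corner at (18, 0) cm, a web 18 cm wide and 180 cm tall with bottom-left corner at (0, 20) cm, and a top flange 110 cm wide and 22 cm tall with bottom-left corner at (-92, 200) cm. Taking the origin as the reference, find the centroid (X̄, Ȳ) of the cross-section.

X̄ = 21.99 cm, Ȳ = 105.79 cm

bottom flange: A = 140 × 20 = 2800.00, centroid at (88.00, 10.00).
web: A = 18 × 180 = 3240.00, centroid at (9.00, 110.00).
top flange: A = 110 × 22 = 2420.00, centroid at (-37.00, 211.00).
ΣA = 8460.00 cm²
ΣAX̄ = (2800.00)(88.00) + (3240.00)(9.00) + (2420.00)(-37.00) = 186020.00 cm³
ΣAȲ = (2800.00)(10.00) + (3240.00)(110.00) + (2420.00)(211.00) = 895020.00 cm³
X̄ = 186020.00 / 8460.00 = 21.99 cm
Ȳ = 895020.00 / 8460.00 = 105.79 cm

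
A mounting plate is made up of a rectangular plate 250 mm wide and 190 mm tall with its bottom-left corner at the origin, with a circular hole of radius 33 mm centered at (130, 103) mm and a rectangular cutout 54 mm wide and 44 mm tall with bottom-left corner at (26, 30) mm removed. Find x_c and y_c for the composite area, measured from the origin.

plate: A = 250 × 190 = 47500.00, centroid at (125.00, 95.00).
hole 1: A = −π·33² = -3421.19, centroid at (130.00, 103.00).
hole 2: A = −(54 × 44) = -2376.00, centroid at (53.00, 52.00).
ΣA = 41702.81 mm²
ΣAx_c = (47500.00)(125.00) + (-3421.19)(130.00) + (-2376.00)(53.00) = 5366816.73 mm³
ΣAy_c = (47500.00)(95.00) + (-3421.19)(103.00) + (-2376.00)(52.00) = 4036564.98 mm³
x_c = 5366816.73 / 41702.81 = 128.69 mm
y_c = 4036564.98 / 41702.81 = 96.79 mm

x_c = 128.69 mm, y_c = 96.79 mm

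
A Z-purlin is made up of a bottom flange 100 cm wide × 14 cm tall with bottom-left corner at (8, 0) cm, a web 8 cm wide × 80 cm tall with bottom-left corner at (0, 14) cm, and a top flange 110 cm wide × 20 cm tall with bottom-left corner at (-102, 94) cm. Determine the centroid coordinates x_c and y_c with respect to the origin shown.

bottom flange: A = 100 × 14 = 1400.00, centroid at (58.00, 7.00).
web: A = 8 × 80 = 640.00, centroid at (4.00, 54.00).
top flange: A = 110 × 20 = 2200.00, centroid at (-47.00, 104.00).
ΣA = 4240.00 cm²
ΣAx_c = (1400.00)(58.00) + (640.00)(4.00) + (2200.00)(-47.00) = -19640.00 cm³
ΣAy_c = (1400.00)(7.00) + (640.00)(54.00) + (2200.00)(104.00) = 273160.00 cm³
x_c = -19640.00 / 4240.00 = -4.63 cm
y_c = 273160.00 / 4240.00 = 64.42 cm

x_c = -4.63 cm, y_c = 64.42 cm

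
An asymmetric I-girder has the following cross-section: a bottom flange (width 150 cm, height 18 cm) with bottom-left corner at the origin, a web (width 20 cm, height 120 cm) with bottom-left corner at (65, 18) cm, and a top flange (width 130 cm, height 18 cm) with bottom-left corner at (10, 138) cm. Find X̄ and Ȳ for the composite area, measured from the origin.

Part | A | x̄ᵢ | ȳᵢ | A·x̄ᵢ | A·ȳᵢ
bottom flange | 2700.00 | 75.00 | 9.00 | 202500.00 | 24300.00
web | 2400.00 | 75.00 | 78.00 | 180000.00 | 187200.00
top flange | 2340.00 | 75.00 | 147.00 | 175500.00 | 343980.00
Σ | 7440.00 |  |  | 558000.00 | 555480.00
X̄ = 558000.00 / 7440.00 = 75.00 cm
Ȳ = 555480.00 / 7440.00 = 74.66 cm

X̄ = 75.00 cm, Ȳ = 74.66 cm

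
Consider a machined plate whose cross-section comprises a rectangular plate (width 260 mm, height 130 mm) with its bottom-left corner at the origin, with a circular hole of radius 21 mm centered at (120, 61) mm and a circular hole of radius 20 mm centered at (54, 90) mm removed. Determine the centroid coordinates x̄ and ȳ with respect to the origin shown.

plate: A = 260 × 130 = 33800.00, centroid at (130.00, 65.00).
hole 1: A = −π·21² = -1385.44, centroid at (120.00, 61.00).
hole 2: A = −π·20² = -1256.64, centroid at (54.00, 90.00).
ΣA = 31157.92 mm²
ΣAx̄ = (33800.00)(130.00) + (-1385.44)(120.00) + (-1256.64)(54.00) = 4159888.52 mm³
ΣAȳ = (33800.00)(65.00) + (-1385.44)(61.00) + (-1256.64)(90.00) = 1999390.68 mm³
x̄ = 4159888.52 / 31157.92 = 133.51 mm
ȳ = 1999390.68 / 31157.92 = 64.17 mm

x̄ = 133.51 mm, ȳ = 64.17 mm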